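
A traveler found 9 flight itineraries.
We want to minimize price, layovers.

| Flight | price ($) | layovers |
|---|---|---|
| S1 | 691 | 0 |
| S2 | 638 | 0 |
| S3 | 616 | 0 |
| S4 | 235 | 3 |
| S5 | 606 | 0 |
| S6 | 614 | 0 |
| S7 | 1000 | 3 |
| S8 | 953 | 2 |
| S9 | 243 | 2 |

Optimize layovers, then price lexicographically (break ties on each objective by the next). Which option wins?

First minimize layovers: best is 0, kept {S1, S2, S3, S5, S6}.
Then minimize price: best is 606, kept {S5}.

S5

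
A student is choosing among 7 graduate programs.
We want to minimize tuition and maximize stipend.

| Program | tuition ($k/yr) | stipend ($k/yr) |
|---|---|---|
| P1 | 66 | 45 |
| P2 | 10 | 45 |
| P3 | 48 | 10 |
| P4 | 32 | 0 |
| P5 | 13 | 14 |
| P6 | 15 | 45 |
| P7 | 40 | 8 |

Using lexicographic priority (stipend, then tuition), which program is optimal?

First maximize stipend: best is 45, kept {P1, P2, P6}.
Then minimize tuition: best is 10, kept {P2}.

P2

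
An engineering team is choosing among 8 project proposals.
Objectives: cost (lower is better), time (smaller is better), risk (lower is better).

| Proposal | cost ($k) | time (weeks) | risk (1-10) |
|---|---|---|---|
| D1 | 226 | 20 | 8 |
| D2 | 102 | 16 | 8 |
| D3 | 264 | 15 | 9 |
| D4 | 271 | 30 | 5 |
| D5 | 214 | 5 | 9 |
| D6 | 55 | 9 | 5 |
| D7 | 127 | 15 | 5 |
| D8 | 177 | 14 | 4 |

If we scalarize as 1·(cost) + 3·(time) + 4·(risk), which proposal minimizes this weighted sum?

D1: 1·226 + 3·20 + 4·8 = 318
D2: 1·102 + 3·16 + 4·8 = 182
D3: 1·264 + 3·15 + 4·9 = 345
D4: 1·271 + 3·30 + 4·5 = 381
D5: 1·214 + 3·5 + 4·9 = 265
D6: 1·55 + 3·9 + 4·5 = 102
D7: 1·127 + 3·15 + 4·5 = 192
D8: 1·177 + 3·14 + 4·4 = 235
Lowest: D6 at 102.

D6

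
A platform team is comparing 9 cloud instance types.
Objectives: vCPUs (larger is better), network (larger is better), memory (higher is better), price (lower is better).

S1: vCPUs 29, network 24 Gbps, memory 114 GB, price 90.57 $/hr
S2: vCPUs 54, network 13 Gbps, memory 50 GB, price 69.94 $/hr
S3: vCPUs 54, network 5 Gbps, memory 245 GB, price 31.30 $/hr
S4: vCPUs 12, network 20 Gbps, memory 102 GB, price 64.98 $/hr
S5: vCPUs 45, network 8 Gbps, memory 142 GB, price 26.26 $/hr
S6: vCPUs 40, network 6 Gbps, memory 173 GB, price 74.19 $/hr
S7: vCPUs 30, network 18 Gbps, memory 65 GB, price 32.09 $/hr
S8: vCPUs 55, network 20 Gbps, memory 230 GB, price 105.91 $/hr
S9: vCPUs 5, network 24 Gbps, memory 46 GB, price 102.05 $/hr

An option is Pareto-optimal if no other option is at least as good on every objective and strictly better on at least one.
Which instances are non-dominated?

S1, S2, S3, S4, S5, S6, S7, S8

S1: not dominated.
S2: not dominated.
S3: not dominated (best memory).
S4: not dominated.
S5: not dominated (best price).
S6: not dominated.
S7: not dominated.
S8: not dominated (best vCPUs).
S9: dominated by S1 (vCPUs 29≥5, network 24≥24, memory 114≥46, price 90.57≤102.05).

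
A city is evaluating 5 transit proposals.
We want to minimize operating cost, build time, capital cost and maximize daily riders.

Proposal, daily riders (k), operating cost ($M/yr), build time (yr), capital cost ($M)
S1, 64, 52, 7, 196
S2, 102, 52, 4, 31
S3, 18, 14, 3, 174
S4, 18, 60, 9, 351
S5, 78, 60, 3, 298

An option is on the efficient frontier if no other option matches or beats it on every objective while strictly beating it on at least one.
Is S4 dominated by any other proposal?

S1 vs S4: daily riders 64≥18, operating cost 52≤60, build time 7≤9, capital cost 196≤351 — S1 is at least as good on every objective and strictly better on at least one, so S1 dominates S4.

Yes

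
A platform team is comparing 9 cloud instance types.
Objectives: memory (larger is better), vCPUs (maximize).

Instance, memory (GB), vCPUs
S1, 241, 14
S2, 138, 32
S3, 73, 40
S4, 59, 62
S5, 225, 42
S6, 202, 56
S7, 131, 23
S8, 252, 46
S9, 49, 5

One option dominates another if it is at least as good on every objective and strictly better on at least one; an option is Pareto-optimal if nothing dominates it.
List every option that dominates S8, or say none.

S1: worse on memory (241 vs 252).
S2: worse on memory (138 vs 252).
S3: worse on memory (73 vs 252).
S4: worse on memory (59 vs 252).
S5: worse on memory (225 vs 252).
S6: worse on memory (202 vs 252).
S7: worse on memory (131 vs 252).
S9: worse on memory (49 vs 252).
No option dominates S8.

none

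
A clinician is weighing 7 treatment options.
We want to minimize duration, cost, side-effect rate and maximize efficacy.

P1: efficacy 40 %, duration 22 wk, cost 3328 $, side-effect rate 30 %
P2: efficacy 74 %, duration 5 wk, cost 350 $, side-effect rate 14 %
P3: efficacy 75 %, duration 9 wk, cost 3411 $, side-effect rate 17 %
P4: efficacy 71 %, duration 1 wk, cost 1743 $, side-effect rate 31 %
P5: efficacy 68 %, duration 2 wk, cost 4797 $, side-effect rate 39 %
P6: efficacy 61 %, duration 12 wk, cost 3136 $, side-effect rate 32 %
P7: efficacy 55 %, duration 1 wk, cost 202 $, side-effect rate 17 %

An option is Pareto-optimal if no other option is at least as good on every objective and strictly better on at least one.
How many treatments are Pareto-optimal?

4

P1: dominated by P2 (efficacy 74≥40, duration 5≤22, cost 350≤3328, side-effect rate 14≤30).
P2: not dominated (best side-effect rate).
P3: not dominated (best efficacy).
P4: not dominated.
P5: dominated by P4 (efficacy 71≥68, duration 1≤2, cost 1743≤4797, side-effect rate 31≤39).
P6: dominated by P2 (efficacy 74≥61, duration 5≤12, cost 350≤3136, side-effect rate 14≤32).
P7: not dominated (best cost).
Pareto-optimal: P2, P3, P4, P7 → 4.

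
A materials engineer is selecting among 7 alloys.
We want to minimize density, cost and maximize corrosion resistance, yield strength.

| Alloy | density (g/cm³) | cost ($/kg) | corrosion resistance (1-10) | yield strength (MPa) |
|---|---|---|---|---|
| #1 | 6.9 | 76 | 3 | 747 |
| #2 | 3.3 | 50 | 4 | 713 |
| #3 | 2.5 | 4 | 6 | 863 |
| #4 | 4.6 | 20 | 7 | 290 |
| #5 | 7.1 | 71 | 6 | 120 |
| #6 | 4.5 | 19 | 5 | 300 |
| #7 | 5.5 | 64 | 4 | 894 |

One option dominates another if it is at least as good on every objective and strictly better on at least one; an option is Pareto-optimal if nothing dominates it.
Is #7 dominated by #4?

No

#4 vs #7: #4 is worse on yield strength (290 vs 894), so it does not dominate #7.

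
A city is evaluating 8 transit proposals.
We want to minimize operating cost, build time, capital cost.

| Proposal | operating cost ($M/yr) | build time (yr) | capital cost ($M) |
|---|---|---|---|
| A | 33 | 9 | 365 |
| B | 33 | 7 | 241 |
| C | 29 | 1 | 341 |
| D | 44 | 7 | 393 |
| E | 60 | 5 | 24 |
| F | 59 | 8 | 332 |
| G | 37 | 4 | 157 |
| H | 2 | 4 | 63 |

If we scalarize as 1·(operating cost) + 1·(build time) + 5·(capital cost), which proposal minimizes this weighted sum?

A: 1·33 + 1·9 + 5·365 = 1867
B: 1·33 + 1·7 + 5·241 = 1245
C: 1·29 + 1·1 + 5·341 = 1735
D: 1·44 + 1·7 + 5·393 = 2016
E: 1·60 + 1·5 + 5·24 = 185
F: 1·59 + 1·8 + 5·332 = 1727
G: 1·37 + 1·4 + 5·157 = 826
H: 1·2 + 1·4 + 5·63 = 321
Lowest: E at 185.

E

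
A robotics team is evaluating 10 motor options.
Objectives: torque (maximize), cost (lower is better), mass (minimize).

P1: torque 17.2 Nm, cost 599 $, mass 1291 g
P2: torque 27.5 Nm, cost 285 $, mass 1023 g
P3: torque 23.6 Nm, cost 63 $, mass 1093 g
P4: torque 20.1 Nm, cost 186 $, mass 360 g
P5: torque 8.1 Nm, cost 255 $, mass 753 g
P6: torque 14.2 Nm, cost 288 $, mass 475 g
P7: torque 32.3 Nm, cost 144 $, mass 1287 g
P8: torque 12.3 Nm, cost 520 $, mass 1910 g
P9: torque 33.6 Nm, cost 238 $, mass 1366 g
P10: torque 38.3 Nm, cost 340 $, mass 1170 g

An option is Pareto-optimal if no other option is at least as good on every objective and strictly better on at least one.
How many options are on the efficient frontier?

6

P1: dominated by P2 (torque 27.5≥17.2, cost 285≤599, mass 1023≤1291).
P2: not dominated.
P3: not dominated (best cost).
P4: not dominated (best mass).
P5: dominated by P4 (torque 20.1≥8.1, cost 186≤255, mass 360≤753).
P6: dominated by P4 (torque 20.1≥14.2, cost 186≤288, mass 360≤475).
P7: not dominated.
P8: dominated by P2 (torque 27.5≥12.3, cost 285≤520, mass 1023≤1910).
P9: not dominated.
P10: not dominated (best torque).
Pareto-optimal: P2, P3, P4, P7, P9, P10 → 6.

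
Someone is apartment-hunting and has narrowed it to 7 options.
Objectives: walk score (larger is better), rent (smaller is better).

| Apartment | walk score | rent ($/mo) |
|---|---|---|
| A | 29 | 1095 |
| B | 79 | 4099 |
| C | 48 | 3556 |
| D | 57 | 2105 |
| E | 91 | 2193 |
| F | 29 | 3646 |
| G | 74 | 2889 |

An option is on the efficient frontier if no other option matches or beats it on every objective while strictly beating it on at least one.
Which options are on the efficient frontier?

A: not dominated (best rent).
B: dominated by E (walk score 91≥79, rent 2193≤4099).
C: dominated by D (walk score 57≥48, rent 2105≤3556).
D: not dominated.
E: not dominated (best walk score).
F: dominated by A (walk score 29≥29, rent 1095≤3646).
G: dominated by E (walk score 91≥74, rent 2193≤2889).

A, D, E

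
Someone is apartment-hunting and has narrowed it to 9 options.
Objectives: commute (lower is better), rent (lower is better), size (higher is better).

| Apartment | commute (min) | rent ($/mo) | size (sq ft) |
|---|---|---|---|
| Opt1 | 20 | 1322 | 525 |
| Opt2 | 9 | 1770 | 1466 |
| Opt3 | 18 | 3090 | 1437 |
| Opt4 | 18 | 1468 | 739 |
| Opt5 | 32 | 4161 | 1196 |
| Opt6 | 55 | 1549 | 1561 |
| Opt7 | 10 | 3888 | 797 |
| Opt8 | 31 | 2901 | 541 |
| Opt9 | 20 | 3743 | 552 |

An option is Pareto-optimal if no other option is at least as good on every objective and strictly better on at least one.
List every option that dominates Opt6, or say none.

Opt1: worse on size (525 vs 1561).
Opt2: worse on rent (1770 vs 1549).
Opt3: worse on rent (3090 vs 1549).
Opt4: worse on size (739 vs 1561).
Opt5: worse on rent (4161 vs 1549).
Opt7: worse on rent (3888 vs 1549).
Opt8: worse on rent (2901 vs 1549).
Opt9: worse on rent (3743 vs 1549).
No option dominates Opt6.

none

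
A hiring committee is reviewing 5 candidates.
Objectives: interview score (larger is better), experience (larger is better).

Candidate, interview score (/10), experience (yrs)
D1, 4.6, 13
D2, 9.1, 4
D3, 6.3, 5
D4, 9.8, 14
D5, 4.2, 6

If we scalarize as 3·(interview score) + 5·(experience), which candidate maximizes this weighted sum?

D1: 3·4.6 + 5·13 = 78.8
D2: 3·9.1 + 5·4 = 47.3
D3: 3·6.3 + 5·5 = 43.9
D4: 3·9.8 + 5·14 = 99.4
D5: 3·4.2 + 5·6 = 42.6
Highest: D4 at 99.4.

D4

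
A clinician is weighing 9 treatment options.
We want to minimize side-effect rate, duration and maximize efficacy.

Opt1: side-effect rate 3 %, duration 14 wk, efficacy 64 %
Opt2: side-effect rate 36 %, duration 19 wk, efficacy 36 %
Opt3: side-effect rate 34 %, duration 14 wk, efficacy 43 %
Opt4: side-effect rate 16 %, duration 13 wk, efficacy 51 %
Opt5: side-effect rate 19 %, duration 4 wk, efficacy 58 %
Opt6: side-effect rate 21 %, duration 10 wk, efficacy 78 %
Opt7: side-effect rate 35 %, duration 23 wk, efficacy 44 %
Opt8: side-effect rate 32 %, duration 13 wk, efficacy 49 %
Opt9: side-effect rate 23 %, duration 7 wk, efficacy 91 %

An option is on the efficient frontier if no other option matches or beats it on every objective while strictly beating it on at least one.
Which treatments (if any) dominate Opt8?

Opt4, Opt5, Opt6, Opt9

Opt4: side-effect rate 16≤32, duration 13≤13, efficacy 51≥49 — dominates Opt8.
Opt5: side-effect rate 19≤32, duration 4≤13, efficacy 58≥49 — dominates Opt8.
Opt6: side-effect rate 21≤32, duration 10≤13, efficacy 78≥49 — dominates Opt8.
Opt9: side-effect rate 23≤32, duration 7≤13, efficacy 91≥49 — dominates Opt8.
Others (Opt1, Opt2, Opt3, Opt7) are each worse than Opt8 on at least one objective.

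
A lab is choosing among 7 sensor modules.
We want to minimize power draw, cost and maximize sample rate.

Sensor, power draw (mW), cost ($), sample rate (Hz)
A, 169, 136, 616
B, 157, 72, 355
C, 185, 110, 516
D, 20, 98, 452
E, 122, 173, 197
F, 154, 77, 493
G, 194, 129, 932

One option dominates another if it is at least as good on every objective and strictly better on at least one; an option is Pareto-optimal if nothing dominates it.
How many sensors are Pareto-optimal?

A: not dominated.
B: not dominated (best cost).
C: not dominated.
D: not dominated (best power draw).
E: dominated by D (power draw 20≤122, cost 98≤173, sample rate 452≥197).
F: not dominated.
G: not dominated (best sample rate).
Pareto-optimal: A, B, C, D, F, G → 6.

6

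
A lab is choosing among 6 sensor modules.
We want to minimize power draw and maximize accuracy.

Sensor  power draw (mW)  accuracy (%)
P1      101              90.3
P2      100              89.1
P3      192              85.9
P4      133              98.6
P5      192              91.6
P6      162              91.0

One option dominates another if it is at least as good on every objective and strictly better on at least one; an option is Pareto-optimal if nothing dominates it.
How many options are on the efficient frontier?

P1: not dominated.
P2: not dominated (best power draw).
P3: dominated by P1 (power draw 101≤192, accuracy 90.3≥85.9).
P4: not dominated (best accuracy).
P5: dominated by P4 (power draw 133≤192, accuracy 98.6≥91.6).
P6: dominated by P4 (power draw 133≤162, accuracy 98.6≥91.0).
Pareto-optimal: P1, P2, P4 → 3.

3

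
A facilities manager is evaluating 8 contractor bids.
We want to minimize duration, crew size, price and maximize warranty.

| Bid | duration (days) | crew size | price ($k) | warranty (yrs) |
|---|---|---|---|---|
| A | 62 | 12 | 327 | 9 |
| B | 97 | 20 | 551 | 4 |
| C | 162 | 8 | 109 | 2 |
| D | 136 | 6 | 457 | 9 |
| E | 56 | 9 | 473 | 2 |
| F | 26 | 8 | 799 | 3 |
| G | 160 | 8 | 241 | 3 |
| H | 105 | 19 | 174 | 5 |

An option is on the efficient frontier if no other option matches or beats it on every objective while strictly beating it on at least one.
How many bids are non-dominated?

A: not dominated.
B: dominated by A (duration 62≤97, crew size 12≤20, price 327≤551, warranty 9≥4).
C: not dominated (best price).
D: not dominated (best crew size).
E: not dominated.
F: not dominated (best duration).
G: not dominated.
H: not dominated.
Pareto-optimal: A, C, D, E, F, G, H → 7.

7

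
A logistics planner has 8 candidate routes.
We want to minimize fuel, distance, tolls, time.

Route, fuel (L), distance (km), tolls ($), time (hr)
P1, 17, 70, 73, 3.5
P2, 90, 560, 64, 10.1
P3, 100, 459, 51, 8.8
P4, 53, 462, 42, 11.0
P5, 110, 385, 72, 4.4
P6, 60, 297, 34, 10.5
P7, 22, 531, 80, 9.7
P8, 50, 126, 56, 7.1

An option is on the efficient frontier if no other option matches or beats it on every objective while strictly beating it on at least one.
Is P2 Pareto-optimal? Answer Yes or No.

P8 vs P2: fuel 50≤90, distance 126≤560, tolls 56≤64, time 7.1≤10.1 — P8 is at least as good on every objective and strictly better on at least one, so P8 dominates P2.

No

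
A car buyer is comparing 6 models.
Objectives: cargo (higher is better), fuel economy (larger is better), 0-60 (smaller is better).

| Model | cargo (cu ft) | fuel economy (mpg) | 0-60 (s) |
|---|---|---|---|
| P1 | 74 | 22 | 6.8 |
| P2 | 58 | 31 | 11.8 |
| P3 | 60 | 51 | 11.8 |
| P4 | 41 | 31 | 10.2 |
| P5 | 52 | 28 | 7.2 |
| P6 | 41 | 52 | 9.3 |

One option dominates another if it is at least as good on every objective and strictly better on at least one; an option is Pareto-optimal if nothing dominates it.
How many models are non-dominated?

P1: not dominated (best cargo).
P2: dominated by P3 (cargo 60≥58, fuel economy 51≥31, 0-60 11.8≤11.8).
P3: not dominated.
P4: dominated by P6 (cargo 41≥41, fuel economy 52≥31, 0-60 9.3≤10.2).
P5: not dominated.
P6: not dominated (best fuel economy).
Pareto-optimal: P1, P3, P5, P6 → 4.

4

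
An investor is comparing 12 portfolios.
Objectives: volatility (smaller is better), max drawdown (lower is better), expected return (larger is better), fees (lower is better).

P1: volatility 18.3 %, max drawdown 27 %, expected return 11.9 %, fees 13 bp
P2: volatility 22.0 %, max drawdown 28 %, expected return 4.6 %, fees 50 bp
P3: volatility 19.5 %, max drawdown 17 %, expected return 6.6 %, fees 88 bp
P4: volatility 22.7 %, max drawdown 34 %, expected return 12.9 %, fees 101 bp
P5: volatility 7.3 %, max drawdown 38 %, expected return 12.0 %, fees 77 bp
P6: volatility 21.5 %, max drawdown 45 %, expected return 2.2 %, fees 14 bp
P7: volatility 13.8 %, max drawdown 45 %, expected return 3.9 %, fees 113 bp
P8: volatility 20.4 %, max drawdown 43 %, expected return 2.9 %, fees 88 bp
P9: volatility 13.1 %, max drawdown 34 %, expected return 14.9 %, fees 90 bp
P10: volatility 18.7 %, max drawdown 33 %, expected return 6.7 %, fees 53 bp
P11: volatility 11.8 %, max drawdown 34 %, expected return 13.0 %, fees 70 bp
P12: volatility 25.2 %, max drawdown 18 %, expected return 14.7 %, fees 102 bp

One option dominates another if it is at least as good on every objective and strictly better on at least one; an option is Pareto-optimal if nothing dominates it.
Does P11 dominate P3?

P11 vs P3: P11 is worse on max drawdown (34 vs 17), so it does not dominate P3.

No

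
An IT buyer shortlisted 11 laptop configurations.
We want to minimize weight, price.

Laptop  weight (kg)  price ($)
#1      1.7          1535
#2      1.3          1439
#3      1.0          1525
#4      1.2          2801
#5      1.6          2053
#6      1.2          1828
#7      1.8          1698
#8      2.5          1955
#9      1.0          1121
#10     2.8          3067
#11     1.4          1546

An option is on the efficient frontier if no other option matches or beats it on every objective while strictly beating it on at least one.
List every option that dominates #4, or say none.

#3, #6, #9

#3: weight 1.0≤1.2, price 1525≤2801 — dominates #4.
#6: weight 1.2≤1.2, price 1828≤2801 — dominates #4.
#9: weight 1.0≤1.2, price 1121≤2801 — dominates #4.
Others (#1, #2, #5, #7, #8, #10, #11) are each worse than #4 on at least one objective.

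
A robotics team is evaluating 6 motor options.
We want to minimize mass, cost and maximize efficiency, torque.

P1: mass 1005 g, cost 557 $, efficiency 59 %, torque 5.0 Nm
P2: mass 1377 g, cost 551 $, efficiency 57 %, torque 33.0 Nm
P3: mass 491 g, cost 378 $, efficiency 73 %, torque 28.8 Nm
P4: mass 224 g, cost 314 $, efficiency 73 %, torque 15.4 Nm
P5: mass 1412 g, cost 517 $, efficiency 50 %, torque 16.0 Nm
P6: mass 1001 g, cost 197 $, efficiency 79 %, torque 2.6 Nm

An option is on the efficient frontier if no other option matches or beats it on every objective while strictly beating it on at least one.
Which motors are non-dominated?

P2, P3, P4, P6

P1: dominated by P3 (mass 491≤1005, cost 378≤557, efficiency 73≥59, torque 28.8≥5.0).
P2: not dominated (best torque).
P3: not dominated.
P4: not dominated (best mass).
P5: dominated by P3 (mass 491≤1412, cost 378≤517, efficiency 73≥50, torque 28.8≥16.0).
P6: not dominated (best cost).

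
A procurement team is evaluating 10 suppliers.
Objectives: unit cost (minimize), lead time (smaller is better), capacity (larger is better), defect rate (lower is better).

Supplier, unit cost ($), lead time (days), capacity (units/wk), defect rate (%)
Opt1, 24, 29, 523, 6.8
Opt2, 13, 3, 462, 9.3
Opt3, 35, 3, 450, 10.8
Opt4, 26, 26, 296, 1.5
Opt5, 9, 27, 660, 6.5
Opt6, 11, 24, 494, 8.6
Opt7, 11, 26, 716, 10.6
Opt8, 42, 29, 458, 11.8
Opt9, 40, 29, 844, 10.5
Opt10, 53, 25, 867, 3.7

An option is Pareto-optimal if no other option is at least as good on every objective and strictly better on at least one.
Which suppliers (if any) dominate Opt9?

none

Opt1: worse on capacity (523 vs 844).
Opt2: worse on capacity (462 vs 844).
Opt3: worse on capacity (450 vs 844).
Opt4: worse on capacity (296 vs 844).
Opt5: worse on capacity (660 vs 844).
Opt6: worse on capacity (494 vs 844).
Opt7: worse on capacity (716 vs 844).
Opt8: worse on unit cost (42 vs 40).
Opt10: worse on unit cost (53 vs 40).
No option dominates Opt9.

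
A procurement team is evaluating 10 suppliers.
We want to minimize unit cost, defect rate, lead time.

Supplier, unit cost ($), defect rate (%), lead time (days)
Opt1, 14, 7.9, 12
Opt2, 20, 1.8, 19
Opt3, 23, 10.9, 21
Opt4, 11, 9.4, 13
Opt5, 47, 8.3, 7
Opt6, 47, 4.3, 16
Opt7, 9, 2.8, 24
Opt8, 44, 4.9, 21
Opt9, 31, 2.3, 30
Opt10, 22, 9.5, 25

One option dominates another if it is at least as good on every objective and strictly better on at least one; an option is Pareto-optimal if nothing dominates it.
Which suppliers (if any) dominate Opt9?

Opt2

Opt2: unit cost 20≤31, defect rate 1.8≤2.3, lead time 19≤30 — dominates Opt9.
Others (Opt1, Opt3, Opt4, Opt5, Opt6, Opt7, Opt8, Opt10) are each worse than Opt9 on at least one objective.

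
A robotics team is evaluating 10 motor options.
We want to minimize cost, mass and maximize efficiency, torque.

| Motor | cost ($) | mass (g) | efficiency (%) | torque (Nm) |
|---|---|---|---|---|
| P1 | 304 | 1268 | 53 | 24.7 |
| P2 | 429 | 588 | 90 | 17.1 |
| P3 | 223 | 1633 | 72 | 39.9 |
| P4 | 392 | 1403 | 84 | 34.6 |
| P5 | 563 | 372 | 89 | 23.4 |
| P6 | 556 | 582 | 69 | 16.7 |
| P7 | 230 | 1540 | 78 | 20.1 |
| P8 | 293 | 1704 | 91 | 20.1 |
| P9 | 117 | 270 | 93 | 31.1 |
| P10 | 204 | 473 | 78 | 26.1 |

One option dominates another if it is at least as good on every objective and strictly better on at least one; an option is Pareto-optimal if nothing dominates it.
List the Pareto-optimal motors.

P3, P4, P9

P1: dominated by P9 (cost 117≤304, mass 270≤1268, efficiency 93≥53, torque 31.1≥24.7).
P2: dominated by P9 (cost 117≤429, mass 270≤588, efficiency 93≥90, torque 31.1≥17.1).
P3: not dominated (best torque).
P4: not dominated.
P5: dominated by P9 (cost 117≤563, mass 270≤372, efficiency 93≥89, torque 31.1≥23.4).
P6: dominated by P9 (cost 117≤556, mass 270≤582, efficiency 93≥69, torque 31.1≥16.7).
P7: dominated by P9 (cost 117≤230, mass 270≤1540, efficiency 93≥78, torque 31.1≥20.1).
P8: dominated by P9 (cost 117≤293, mass 270≤1704, efficiency 93≥91, torque 31.1≥20.1).
P9: not dominated (best cost).
P10: dominated by P9 (cost 117≤204, mass 270≤473, efficiency 93≥78, torque 31.1≥26.1).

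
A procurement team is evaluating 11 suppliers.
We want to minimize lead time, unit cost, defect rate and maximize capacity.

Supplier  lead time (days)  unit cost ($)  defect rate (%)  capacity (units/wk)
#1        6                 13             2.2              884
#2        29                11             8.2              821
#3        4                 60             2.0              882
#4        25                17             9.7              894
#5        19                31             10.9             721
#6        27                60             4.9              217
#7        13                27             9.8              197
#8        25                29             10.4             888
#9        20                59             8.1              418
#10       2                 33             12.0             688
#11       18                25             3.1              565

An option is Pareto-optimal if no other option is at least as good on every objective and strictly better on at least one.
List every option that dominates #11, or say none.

#1: lead time 6≤18, unit cost 13≤25, defect rate 2.2≤3.1, capacity 884≥565 — dominates #11.
Others (#2, #3, #4, #5, #6, #7, #8, #9, #10) are each worse than #11 on at least one objective.

#1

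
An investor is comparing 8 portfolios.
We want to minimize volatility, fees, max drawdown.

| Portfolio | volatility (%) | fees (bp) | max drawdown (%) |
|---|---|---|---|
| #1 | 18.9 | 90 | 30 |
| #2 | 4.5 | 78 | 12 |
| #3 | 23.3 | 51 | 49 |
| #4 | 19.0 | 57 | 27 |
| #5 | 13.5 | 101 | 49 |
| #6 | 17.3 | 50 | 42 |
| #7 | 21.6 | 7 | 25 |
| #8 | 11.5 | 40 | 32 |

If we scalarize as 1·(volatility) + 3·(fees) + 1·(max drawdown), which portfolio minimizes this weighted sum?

#1: 1·18.9 + 3·90 + 1·30 = 318.9
#2: 1·4.5 + 3·78 + 1·12 = 250.5
#3: 1·23.3 + 3·51 + 1·49 = 225.3
#4: 1·19.0 + 3·57 + 1·27 = 217.0
#5: 1·13.5 + 3·101 + 1·49 = 365.5
#6: 1·17.3 + 3·50 + 1·42 = 209.3
#7: 1·21.6 + 3·7 + 1·25 = 67.6
#8: 1·11.5 + 3·40 + 1·32 = 163.5
Lowest: #7 at 67.6.

#7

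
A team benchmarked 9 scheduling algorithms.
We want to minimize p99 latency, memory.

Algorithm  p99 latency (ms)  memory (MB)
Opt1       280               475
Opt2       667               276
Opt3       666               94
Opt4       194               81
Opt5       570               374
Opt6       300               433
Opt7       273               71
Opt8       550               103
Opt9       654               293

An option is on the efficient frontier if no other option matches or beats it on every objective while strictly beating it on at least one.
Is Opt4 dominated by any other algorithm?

Opt1: worse on p99 latency (280 vs 194).
Opt2: worse on p99 latency (667 vs 194).
Opt3: worse on p99 latency (666 vs 194).
Opt5: worse on p99 latency (570 vs 194).
Opt6: worse on p99 latency (300 vs 194).
Opt7: worse on p99 latency (273 vs 194).
Opt8: worse on p99 latency (550 vs 194).
Opt9: worse on p99 latency (654 vs 194).
No option is at least as good as Opt4 on every objective and strictly better on one.

No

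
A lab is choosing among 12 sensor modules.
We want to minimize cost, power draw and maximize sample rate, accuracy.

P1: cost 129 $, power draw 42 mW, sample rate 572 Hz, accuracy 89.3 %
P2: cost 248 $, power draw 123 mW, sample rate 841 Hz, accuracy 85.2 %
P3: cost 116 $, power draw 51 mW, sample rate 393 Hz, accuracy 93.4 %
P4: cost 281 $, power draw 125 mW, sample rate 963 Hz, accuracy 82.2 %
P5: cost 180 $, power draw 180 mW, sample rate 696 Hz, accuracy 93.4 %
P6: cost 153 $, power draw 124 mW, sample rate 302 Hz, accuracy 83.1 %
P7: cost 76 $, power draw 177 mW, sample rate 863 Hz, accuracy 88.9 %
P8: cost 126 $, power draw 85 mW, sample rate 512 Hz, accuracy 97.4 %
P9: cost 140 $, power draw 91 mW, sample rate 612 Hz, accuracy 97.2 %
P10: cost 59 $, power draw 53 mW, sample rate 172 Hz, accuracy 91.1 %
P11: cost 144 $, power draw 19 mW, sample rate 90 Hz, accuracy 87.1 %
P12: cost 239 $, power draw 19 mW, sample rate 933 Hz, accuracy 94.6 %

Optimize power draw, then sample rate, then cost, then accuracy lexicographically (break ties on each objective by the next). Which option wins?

P12

First minimize power draw: best is 19, kept {P11, P12}.
Then maximize sample rate: best is 933, kept {P12}.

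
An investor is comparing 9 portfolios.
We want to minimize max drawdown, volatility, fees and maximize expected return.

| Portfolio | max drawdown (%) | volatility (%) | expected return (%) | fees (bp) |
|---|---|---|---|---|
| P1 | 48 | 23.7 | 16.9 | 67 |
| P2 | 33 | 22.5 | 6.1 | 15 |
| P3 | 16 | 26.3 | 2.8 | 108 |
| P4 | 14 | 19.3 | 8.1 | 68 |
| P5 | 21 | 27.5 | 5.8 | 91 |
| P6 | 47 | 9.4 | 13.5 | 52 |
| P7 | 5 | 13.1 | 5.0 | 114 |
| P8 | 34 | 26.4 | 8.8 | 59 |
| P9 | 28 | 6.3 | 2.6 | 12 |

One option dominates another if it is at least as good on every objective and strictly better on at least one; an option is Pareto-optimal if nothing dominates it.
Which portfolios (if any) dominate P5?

P4

P4: max drawdown 14≤21, volatility 19.3≤27.5, expected return 8.1≥5.8, fees 68≤91 — dominates P5.
Others (P1, P2, P3, P6, P7, P8, P9) are each worse than P5 on at least one objective.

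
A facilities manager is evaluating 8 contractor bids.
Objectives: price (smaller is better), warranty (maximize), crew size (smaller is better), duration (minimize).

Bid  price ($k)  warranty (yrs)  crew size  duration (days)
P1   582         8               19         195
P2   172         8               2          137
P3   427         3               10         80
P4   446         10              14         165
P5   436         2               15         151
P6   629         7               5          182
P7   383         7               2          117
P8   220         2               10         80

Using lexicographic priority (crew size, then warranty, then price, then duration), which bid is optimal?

P2

First minimize crew size: best is 2, kept {P2, P7}.
Then maximize warranty: best is 8, kept {P2}.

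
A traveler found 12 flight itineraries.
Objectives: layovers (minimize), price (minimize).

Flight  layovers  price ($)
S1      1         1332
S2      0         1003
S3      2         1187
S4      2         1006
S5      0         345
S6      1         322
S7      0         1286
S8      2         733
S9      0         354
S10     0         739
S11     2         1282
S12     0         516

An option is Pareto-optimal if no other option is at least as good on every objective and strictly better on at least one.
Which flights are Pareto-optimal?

S1: dominated by S2 (layovers 0≤1, price 1003≤1332).
S2: dominated by S5 (layovers 0≤0, price 345≤1003).
S3: dominated by S2 (layovers 0≤2, price 1003≤1187).
S4: dominated by S2 (layovers 0≤2, price 1003≤1006).
S5: not dominated.
S6: not dominated (best price).
S7: dominated by S2 (layovers 0≤0, price 1003≤1286).
S8: dominated by S5 (layovers 0≤2, price 345≤733).
S9: dominated by S5 (layovers 0≤0, price 345≤354).
S10: dominated by S5 (layovers 0≤0, price 345≤739).
S11: dominated by S2 (layovers 0≤2, price 1003≤1282).
S12: dominated by S5 (layovers 0≤0, price 345≤516).

S5, S6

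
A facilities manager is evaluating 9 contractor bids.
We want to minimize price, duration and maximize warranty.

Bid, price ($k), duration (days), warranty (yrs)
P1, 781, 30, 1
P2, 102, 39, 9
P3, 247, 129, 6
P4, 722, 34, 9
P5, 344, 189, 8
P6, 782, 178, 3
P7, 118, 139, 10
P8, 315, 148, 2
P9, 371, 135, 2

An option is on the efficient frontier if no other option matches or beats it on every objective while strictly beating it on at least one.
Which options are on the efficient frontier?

P1: not dominated (best duration).
P2: not dominated (best price).
P3: dominated by P2 (price 102≤247, duration 39≤129, warranty 9≥6).
P4: not dominated.
P5: dominated by P2 (price 102≤344, duration 39≤189, warranty 9≥8).
P6: dominated by P2 (price 102≤782, duration 39≤178, warranty 9≥3).
P7: not dominated (best warranty).
P8: dominated by P2 (price 102≤315, duration 39≤148, warranty 9≥2).
P9: dominated by P2 (price 102≤371, duration 39≤135, warranty 9≥2).

P1, P2, P4, P7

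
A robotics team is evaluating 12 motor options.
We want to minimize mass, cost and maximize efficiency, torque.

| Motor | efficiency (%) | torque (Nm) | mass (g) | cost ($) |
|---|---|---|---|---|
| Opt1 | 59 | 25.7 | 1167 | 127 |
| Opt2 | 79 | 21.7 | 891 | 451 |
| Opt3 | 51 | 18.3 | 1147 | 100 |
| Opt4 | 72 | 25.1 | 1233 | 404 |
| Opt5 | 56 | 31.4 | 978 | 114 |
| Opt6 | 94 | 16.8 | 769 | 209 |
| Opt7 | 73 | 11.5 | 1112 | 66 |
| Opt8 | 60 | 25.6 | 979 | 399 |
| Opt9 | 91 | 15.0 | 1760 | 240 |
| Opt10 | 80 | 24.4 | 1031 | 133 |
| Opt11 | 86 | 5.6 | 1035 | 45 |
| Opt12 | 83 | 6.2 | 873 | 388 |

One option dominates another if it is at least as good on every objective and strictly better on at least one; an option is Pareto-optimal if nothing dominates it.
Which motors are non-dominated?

Opt1, Opt2, Opt3, Opt4, Opt5, Opt6, Opt7, Opt8, Opt10, Opt11

Opt1: not dominated.
Opt2: not dominated.
Opt3: not dominated.
Opt4: not dominated.
Opt5: not dominated (best torque).
Opt6: not dominated (best efficiency).
Opt7: not dominated.
Opt8: not dominated.
Opt9: dominated by Opt6 (efficiency 94≥91, torque 16.8≥15.0, mass 769≤1760, cost 209≤240).
Opt10: not dominated.
Opt11: not dominated (best cost).
Opt12: dominated by Opt6 (efficiency 94≥83, torque 16.8≥6.2, mass 769≤873, cost 209≤388).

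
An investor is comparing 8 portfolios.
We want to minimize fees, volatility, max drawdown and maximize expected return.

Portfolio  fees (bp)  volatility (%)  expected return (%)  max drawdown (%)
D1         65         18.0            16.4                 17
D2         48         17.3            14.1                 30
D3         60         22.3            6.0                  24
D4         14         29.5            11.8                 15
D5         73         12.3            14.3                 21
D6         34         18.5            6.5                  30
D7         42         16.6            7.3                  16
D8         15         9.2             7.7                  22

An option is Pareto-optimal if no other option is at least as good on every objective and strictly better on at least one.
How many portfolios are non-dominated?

6

D1: not dominated (best expected return).
D2: not dominated.
D3: dominated by D7 (fees 42≤60, volatility 16.6≤22.3, expected return 7.3≥6.0, max drawdown 16≤24).
D4: not dominated (best fees).
D5: not dominated.
D6: dominated by D8 (fees 15≤34, volatility 9.2≤18.5, expected return 7.7≥6.5, max drawdown 22≤30).
D7: not dominated.
D8: not dominated (best volatility).
Pareto-optimal: D1, D2, D4, D5, D7, D8 → 6.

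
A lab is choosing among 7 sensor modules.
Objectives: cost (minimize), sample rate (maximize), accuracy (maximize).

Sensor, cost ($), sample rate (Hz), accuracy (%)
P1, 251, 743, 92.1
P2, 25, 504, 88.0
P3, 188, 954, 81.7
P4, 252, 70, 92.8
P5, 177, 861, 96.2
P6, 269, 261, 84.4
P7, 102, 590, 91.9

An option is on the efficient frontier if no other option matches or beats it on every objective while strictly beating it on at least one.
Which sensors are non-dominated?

P2, P3, P5, P7

P1: dominated by P5 (cost 177≤251, sample rate 861≥743, accuracy 96.2≥92.1).
P2: not dominated (best cost).
P3: not dominated (best sample rate).
P4: dominated by P5 (cost 177≤252, sample rate 861≥70, accuracy 96.2≥92.8).
P5: not dominated (best accuracy).
P6: dominated by P1 (cost 251≤269, sample rate 743≥261, accuracy 92.1≥84.4).
P7: not dominated.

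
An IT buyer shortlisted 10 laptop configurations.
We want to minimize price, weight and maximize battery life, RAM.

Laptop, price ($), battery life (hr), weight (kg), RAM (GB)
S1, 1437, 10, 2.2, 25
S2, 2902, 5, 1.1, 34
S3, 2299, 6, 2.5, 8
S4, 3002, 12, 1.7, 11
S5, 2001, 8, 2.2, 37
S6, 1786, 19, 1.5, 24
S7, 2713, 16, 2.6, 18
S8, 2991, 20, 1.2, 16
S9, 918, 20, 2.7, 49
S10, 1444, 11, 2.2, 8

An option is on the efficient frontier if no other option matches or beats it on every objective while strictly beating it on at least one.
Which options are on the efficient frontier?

S1: not dominated.
S2: not dominated (best weight).
S3: dominated by S1 (price 1437≤2299, battery life 10≥6, weight 2.2≤2.5, RAM 25≥8).
S4: dominated by S6 (price 1786≤3002, battery life 19≥12, weight 1.5≤1.7, RAM 24≥11).
S5: not dominated.
S6: not dominated.
S7: dominated by S6 (price 1786≤2713, battery life 19≥16, weight 1.5≤2.6, RAM 24≥18).
S8: not dominated.
S9: not dominated (best price).
S10: not dominated.

S1, S2, S5, S6, S8, S9, S10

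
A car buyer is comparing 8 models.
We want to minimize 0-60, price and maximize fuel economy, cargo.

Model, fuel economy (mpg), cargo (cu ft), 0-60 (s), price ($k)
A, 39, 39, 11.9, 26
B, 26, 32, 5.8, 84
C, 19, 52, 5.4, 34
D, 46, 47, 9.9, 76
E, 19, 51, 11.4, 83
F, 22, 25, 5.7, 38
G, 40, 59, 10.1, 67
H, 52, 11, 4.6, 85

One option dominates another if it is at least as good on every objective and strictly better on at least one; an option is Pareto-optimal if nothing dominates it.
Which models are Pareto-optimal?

A, B, C, D, F, G, H

A: not dominated (best price).
B: not dominated.
C: not dominated.
D: not dominated.
E: dominated by C (fuel economy 19≥19, cargo 52≥51, 0-60 5.4≤11.4, price 34≤83).
F: not dominated.
G: not dominated (best cargo).
H: not dominated (best fuel economy).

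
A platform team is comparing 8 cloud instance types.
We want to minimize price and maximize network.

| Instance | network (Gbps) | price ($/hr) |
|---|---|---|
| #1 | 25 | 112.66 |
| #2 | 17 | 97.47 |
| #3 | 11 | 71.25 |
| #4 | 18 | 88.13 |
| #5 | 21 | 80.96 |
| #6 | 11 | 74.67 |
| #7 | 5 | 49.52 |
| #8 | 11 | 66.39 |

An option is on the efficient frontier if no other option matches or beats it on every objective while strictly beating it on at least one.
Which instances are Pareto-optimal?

#1, #5, #7, #8

#1: not dominated (best network).
#2: dominated by #4 (network 18≥17, price 88.13≤97.47).
#3: dominated by #8 (network 11≥11, price 66.39≤71.25).
#4: dominated by #5 (network 21≥18, price 80.96≤88.13).
#5: not dominated.
#6: dominated by #3 (network 11≥11, price 71.25≤74.67).
#7: not dominated (best price).
#8: not dominated.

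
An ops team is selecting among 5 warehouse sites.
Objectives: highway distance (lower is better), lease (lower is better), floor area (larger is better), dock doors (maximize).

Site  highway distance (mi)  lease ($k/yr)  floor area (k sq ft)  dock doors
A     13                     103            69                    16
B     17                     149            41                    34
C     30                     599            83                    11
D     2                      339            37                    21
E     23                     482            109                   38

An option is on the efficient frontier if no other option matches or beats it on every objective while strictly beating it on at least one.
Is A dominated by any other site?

No

B: worse on highway distance (17 vs 13).
C: worse on highway distance (30 vs 13).
D: worse on lease (339 vs 103).
E: worse on highway distance (23 vs 13).
No option is at least as good as A on every objective and strictly better on one.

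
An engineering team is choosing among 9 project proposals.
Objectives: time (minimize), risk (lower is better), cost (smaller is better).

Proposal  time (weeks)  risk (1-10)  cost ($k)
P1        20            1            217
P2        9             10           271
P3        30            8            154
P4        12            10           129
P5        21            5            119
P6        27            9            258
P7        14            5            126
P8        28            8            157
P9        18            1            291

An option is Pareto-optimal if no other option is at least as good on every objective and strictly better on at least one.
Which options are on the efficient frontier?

P1: not dominated.
P2: not dominated (best time).
P3: dominated by P5 (time 21≤30, risk 5≤8, cost 119≤154).
P4: not dominated.
P5: not dominated (best cost).
P6: dominated by P1 (time 20≤27, risk 1≤9, cost 217≤258).
P7: not dominated.
P8: dominated by P5 (time 21≤28, risk 5≤8, cost 119≤157).
P9: not dominated.

P1, P2, P4, P5, P7, P9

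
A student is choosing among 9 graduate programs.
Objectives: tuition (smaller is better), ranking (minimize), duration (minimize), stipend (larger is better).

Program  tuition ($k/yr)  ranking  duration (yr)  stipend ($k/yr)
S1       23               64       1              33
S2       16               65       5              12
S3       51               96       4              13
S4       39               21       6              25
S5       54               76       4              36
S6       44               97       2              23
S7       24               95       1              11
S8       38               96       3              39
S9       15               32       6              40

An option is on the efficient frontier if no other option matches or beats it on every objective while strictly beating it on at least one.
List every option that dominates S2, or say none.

S1: worse on tuition (23 vs 16).
S3: worse on tuition (51 vs 16).
S4: worse on tuition (39 vs 16).
S5: worse on tuition (54 vs 16).
S6: worse on tuition (44 vs 16).
S7: worse on tuition (24 vs 16).
S8: worse on tuition (38 vs 16).
S9: worse on duration (6 vs 5).
No option dominates S2.

none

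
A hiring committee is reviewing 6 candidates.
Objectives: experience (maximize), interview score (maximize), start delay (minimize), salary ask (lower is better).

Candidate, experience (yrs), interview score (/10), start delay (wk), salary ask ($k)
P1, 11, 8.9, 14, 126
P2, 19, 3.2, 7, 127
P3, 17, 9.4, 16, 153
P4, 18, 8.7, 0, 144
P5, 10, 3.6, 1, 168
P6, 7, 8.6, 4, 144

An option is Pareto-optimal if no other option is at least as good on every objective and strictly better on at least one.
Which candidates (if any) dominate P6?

P4: experience 18≥7, interview score 8.7≥8.6, start delay 0≤4, salary ask 144≤144 — dominates P6.
Others (P1, P2, P3, P5) are each worse than P6 on at least one objective.

P4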